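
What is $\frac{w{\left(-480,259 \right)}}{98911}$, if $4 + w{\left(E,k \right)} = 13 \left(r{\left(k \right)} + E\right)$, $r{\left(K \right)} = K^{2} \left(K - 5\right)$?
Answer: $\frac{221495218}{98911} \approx 2239.3$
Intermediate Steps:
$r{\left(K \right)} = K^{2} \left(-5 + K\right)$
$w{\left(E,k \right)} = -4 + 13 E + 13 k^{2} \left(-5 + k\right)$ ($w{\left(E,k \right)} = -4 + 13 \left(k^{2} \left(-5 + k\right) + E\right) = -4 + 13 \left(E + k^{2} \left(-5 + k\right)\right) = -4 + \left(13 E + 13 k^{2} \left(-5 + k\right)\right) = -4 + 13 E + 13 k^{2} \left(-5 + k\right)$)
$\frac{w{\left(-480,259 \right)}}{98911} = \frac{-4 + 13 \left(-480\right) + 13 \cdot 259^{2} \left(-5 + 259\right)}{98911} = \left(-4 - 6240 + 13 \cdot 67081 \cdot 254\right) \frac{1}{98911} = \left(-4 - 6240 + 221501462\right) \frac{1}{98911} = 221495218 \cdot \frac{1}{98911} = \frac{221495218}{98911}$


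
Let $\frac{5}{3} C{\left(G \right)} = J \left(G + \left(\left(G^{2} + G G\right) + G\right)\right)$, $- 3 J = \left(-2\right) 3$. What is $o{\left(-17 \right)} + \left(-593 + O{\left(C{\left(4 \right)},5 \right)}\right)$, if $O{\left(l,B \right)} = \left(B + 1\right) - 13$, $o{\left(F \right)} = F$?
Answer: $-617$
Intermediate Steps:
$J = 2$ ($J = - \frac{\left(-2\right) 3}{3} = \left(- \frac{1}{3}\right) \left(-6\right) = 2$)
$C{\left(G \right)} = \frac{12 G}{5} + \frac{12 G^{2}}{5}$ ($C{\left(G \right)} = \frac{3 \cdot 2 \left(G + \left(\left(G^{2} + G G\right) + G\right)\right)}{5} = \frac{3 \cdot 2 \left(G + \left(\left(G^{2} + G^{2}\right) + G\right)\right)}{5} = \frac{3 \cdot 2 \left(G + \left(2 G^{2} + G\right)\right)}{5} = \frac{3 \cdot 2 \left(G + \left(G + 2 G^{2}\right)\right)}{5} = \frac{3 \cdot 2 \left(2 G + 2 G^{2}\right)}{5} = \frac{3 \left(4 G + 4 G^{2}\right)}{5} = \frac{12 G}{5} + \frac{12 G^{2}}{5}$)
$O{\left(l,B \right)} = -12 + B$ ($O{\left(l,B \right)} = \left(1 + B\right) - 13 = -12 + B$)
$o{\left(-17 \right)} + \left(-593 + O{\left(C{\left(4 \right)},5 \right)}\right) = -17 + \left(-593 + \left(-12 + 5\right)\right) = -17 - 600 = -617$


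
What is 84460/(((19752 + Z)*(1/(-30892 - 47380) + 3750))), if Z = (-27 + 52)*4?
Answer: 1652713280/1456739755037 ≈ 0.0011345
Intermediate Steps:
Z = 100 (Z = 25*4 = 100)
84460/(((19752 + Z)*(1/(-30892 - 47380) + 3750))) = 84460/(((19752 + 100)*(1/(-30892 - 47380) + 3750))) = 84460/((19852*(1/(-78272) + 3750))) = 84460/((19852*(-1/78272 + 3750))) = 84460/((19852*(293519999/78272))) = 84460/(1456739755037/19568) = 84460*(19568/1456739755037) = 1652713280/1456739755037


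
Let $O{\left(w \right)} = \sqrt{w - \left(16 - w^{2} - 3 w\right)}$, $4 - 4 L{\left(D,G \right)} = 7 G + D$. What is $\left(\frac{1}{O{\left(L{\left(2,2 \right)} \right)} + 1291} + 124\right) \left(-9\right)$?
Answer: $\frac{9 \left(- 124 \sqrt{19} + 160085 i\right)}{\sqrt{19} - 1291 i} \approx -1116.0 + 2.3538 \cdot 10^{-5} i$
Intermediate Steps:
$L{\left(D,G \right)} = 1 - \frac{7 G}{4} - \frac{D}{4}$ ($L{\left(D,G \right)} = 1 - \frac{7 G + D}{4} = 1 - \frac{D + 7 G}{4} = 1 - \left(\frac{D}{4} + \frac{7 G}{4}\right) = 1 - \frac{7 G}{4} - \frac{D}{4}$)
$O{\left(w \right)} = \sqrt{-16 + w^{2} + 4 w}$ ($O{\left(w \right)} = \sqrt{w + \left(-16 + w^{2} + 3 w\right)} = \sqrt{-16 + w^{2} + 4 w}$)
$\left(\frac{1}{O{\left(L{\left(2,2 \right)} \right)} + 1291} + 124\right) \left(-9\right) = \left(\frac{1}{\sqrt{-16 + \left(1 - \frac{7}{2} - \frac{1}{2}\right)^{2} + 4 \left(1 - \frac{7}{2} - \frac{1}{2}\right)} + 1291} + 124\right) \left(-9\right) = \left(\frac{1}{\sqrt{-16 + \left(-3\right)^{2} + 4 \left(-3\right)} + 1291} + 124\right) \left(-9\right) = \left(\frac{1}{\sqrt{-16 + 9 - 12} + 1291} + 124\right) \left(-9\right) = \left(\frac{1}{\sqrt{-19} + 1291} + 124\right) \left(-9\right) = \left(\frac{1}{i \sqrt{19} + 1291} + 124\right) \left(-9\right) = \left(\frac{1}{1291 + i \sqrt{19}} + 124\right) \left(-9\right) = \left(124 + \frac{1}{1291 + i \sqrt{19}}\right) \left(-9\right) = -1116 - \frac{9}{1291 + i \sqrt{19}}$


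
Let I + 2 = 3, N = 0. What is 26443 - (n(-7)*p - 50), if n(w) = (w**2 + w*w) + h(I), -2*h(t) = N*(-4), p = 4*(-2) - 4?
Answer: 27669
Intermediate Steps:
p = -12 (p = -8 - 4 = -12)
I = 1 (I = -2 + 3 = 1)
h(t) = 0 (h(t) = -0*(-4) = -1/2*0 = 0)
n(w) = 2*w**2 (n(w) = (w**2 + w*w) + 0 = (w**2 + w**2) + 0 = 2*w**2 + 0 = 2*w**2)
26443 - (n(-7)*p - 50) = 26443 - ((2*(-7)**2)*(-12) - 50) = 26443 - ((2*49)*(-12) - 50) = 26443 - (98*(-12) - 50) = 26443 - (-1176 - 50) = 26443 - 1*(-1226) = 26443 + 1226 = 27669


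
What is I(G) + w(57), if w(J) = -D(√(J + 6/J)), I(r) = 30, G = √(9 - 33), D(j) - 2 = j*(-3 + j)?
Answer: -553/19 + 3*√20615/19 ≈ -6.4349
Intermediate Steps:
D(j) = 2 + j*(-3 + j)
G = 2*I*√6 (G = √(-24) = 2*I*√6 ≈ 4.899*I)
w(J) = -2 - J - 6/J + 3*√(J + 6/J) (w(J) = -(2 + (√(J + 6/J))² - 3*√(J + 6/J)) = -(2 + (J + 6/J) - 3*√(J + 6/J)) = -(2 + J - 3*√(J + 6/J) + 6/J) = -2 - J - 6/J + 3*√(J + 6/J))
I(G) + w(57) = 30 + (-2 - 1*57 - 6/57 + 3*√(57 + 6/57)) = 30 + (-2 - 57 - 6*1/57 + 3*√(57 + 6*(1/57))) = 30 + (-2 - 57 - 2/19 + 3*√(57 + 2/19)) = 30 + (-2 - 57 - 2/19 + 3*√(1085/19)) = 30 + (-2 - 57 - 2/19 + 3*(√20615/19)) = 30 + (-2 - 57 - 2/19 + 3*√20615/19) = 30 + (-1123/19 + 3*√20615/19) = -553/19 + 3*√20615/19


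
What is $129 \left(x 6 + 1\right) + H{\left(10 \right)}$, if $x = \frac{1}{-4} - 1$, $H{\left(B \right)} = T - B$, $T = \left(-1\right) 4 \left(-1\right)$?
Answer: $- \frac{1689}{2} \approx -844.5$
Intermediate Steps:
$T = 4$ ($T = \left(-4\right) \left(-1\right) = 4$)
$H{\left(B \right)} = 4 - B$
$x = - \frac{5}{4}$ ($x = - \frac{1}{4} - 1 = - \frac{5}{4} \approx -1.25$)
$129 \left(x 6 + 1\right) + H{\left(10 \right)} = 129 \left(\left(- \frac{5}{4}\right) 6 + 1\right) + \left(4 - 10\right) = 129 \left(- \frac{15}{2} + 1\right) + \left(4 - 10\right) = 129 \left(- \frac{13}{2}\right) - 6 = - \frac{1677}{2} - 6 = - \frac{1689}{2}$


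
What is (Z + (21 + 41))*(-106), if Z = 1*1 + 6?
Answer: -7314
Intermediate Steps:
Z = 7 (Z = 1 + 6 = 7)
(Z + (21 + 41))*(-106) = (7 + (21 + 41))*(-106) = (7 + 62)*(-106) = 69*(-106) = -7314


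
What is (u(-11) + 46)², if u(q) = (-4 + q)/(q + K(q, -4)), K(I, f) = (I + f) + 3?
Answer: 1151329/529 ≈ 2176.4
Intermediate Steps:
K(I, f) = 3 + I + f
u(q) = (-4 + q)/(-1 + 2*q) (u(q) = (-4 + q)/(q + (3 + q - 4)) = (-4 + q)/(q + (-1 + q)) = (-4 + q)/(-1 + 2*q))
(u(-11) + 46)² = ((-4 - 11)/(-1 + 2*(-11)) + 46)² = (-15/(-1 - 22) + 46)² = (-15/(-23) + 46)² = (-1/23*(-15) + 46)² = (15/23 + 46)² = (1073/23)² = 1151329/529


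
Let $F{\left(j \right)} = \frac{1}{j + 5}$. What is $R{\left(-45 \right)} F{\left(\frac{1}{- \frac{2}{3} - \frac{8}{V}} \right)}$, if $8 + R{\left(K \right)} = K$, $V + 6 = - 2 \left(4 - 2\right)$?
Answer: $- \frac{106}{25} \approx -4.24$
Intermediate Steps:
$V = -10$ ($V = -6 - 2 \left(4 - 2\right) = -6 - 4 = -10$)
$R{\left(K \right)} = -8 + K$
$F{\left(j \right)} = \frac{1}{5 + j}$
$R{\left(-45 \right)} F{\left(\frac{1}{- \frac{2}{3} - \frac{8}{V}} \right)} = \frac{-8 - 45}{5 + \frac{1}{- \frac{2}{3} - \frac{8}{-10}}} = - \frac{53}{5 + \frac{1}{\left(-2\right) \frac{1}{3} - - \frac{4}{5}}} = - \frac{53}{5 + \frac{1}{- \frac{2}{3} + \frac{4}{5}}} = - \frac{53}{5 + \frac{1}{\frac{2}{15}}} = - \frac{53}{5 + \frac{15}{2}} = - \frac{53}{\frac{25}{2}} = \left(-53\right) \frac{2}{25} = - \frac{106}{25}$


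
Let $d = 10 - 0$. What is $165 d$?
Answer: $1650$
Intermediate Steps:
$d = 10$ ($d = 10 + 0 = 10$)
$165 d = 165 \cdot 10 = 1650$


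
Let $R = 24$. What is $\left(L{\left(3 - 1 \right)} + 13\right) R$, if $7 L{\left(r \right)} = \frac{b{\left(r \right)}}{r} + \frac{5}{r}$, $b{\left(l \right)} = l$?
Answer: $324$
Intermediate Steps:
$L{\left(r \right)} = \frac{1}{7} + \frac{5}{7 r}$ ($L{\left(r \right)} = \frac{\frac{r}{r} + \frac{5}{r}}{7} = \frac{1 + \frac{5}{r}}{7} = \frac{1}{7} + \frac{5}{7 r}$)
$\left(L{\left(3 - 1 \right)} + 13\right) R = \left(\frac{5 + \left(3 - 1\right)}{7 \left(3 - 1\right)} + 13\right) 24 = \left(\frac{5 + 2}{7 \cdot 2} + 13\right) 24 = \left(\frac{1}{7} \cdot \frac{1}{2} \cdot 7 + 13\right) 24 = \left(\frac{1}{2} + 13\right) 24 = \frac{27}{2} \cdot 24 = 324$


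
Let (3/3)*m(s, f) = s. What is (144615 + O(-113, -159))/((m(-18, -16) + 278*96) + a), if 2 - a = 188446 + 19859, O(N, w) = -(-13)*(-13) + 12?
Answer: -144458/181633 ≈ -0.79533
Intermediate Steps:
m(s, f) = s
O(N, w) = -157 (O(N, w) = -13*13 + 12 = -169 + 12 = -157)
a = -208303 (a = 2 - (188446 + 19859) = 2 - 1*208305 = 2 - 208305 = -208303)
(144615 + O(-113, -159))/((m(-18, -16) + 278*96) + a) = (144615 - 157)/((-18 + 278*96) - 208303) = 144458/((-18 + 26688) - 208303) = 144458/(26670 - 208303) = 144458/(-181633) = 144458*(-1/181633) = -144458/181633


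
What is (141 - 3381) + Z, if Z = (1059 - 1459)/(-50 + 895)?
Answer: -547640/169 ≈ -3240.5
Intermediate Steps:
Z = -80/169 (Z = -400/845 = -400*1/845 = -80/169 ≈ -0.47337)
(141 - 3381) + Z = (141 - 3381) - 80/169 = -3240 - 80/169 = -547640/169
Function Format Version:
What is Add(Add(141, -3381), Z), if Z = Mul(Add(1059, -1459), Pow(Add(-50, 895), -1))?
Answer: Rational(-547640, 169) ≈ -3240.5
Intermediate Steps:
Z = Rational(-80, 169) (Z = Mul(-400, Pow(845, -1)) = Mul(-400, Rational(1, 845)) = Rational(-80, 169) ≈ -0.47337)
Add(Add(141, -3381), Z) = Add(Add(141, -3381), Rational(-80, 169)) = Add(-3240, Rational(-80, 169)) = Rational(-547640, 169)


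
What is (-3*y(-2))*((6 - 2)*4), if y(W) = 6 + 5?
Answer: -528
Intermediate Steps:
y(W) = 11
(-3*y(-2))*((6 - 2)*4) = (-3*11)*((6 - 2)*4) = -132*4 = -33*16 = -528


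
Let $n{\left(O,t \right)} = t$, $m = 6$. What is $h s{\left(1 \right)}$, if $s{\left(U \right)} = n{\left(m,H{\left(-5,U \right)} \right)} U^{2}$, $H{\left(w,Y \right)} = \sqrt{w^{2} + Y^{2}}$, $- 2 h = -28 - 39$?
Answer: $\frac{67 \sqrt{26}}{2} \approx 170.82$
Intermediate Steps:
$h = \frac{67}{2}$ ($h = - \frac{-28 - 39}{2} = \left(- \frac{1}{2}\right) \left(-67\right) = \frac{67}{2} \approx 33.5$)
$H{\left(w,Y \right)} = \sqrt{Y^{2} + w^{2}}$
$s{\left(U \right)} = U^{2} \sqrt{25 + U^{2}}$ ($s{\left(U \right)} = \sqrt{U^{2} + \left(-5\right)^{2}} U^{2} = \sqrt{U^{2} + 25} U^{2} = \sqrt{25 + U^{2}} U^{2} = U^{2} \sqrt{25 + U^{2}}$)
$h s{\left(1 \right)} = \frac{67 \cdot 1^{2} \sqrt{25 + 1^{2}}}{2} = \frac{67 \cdot 1 \sqrt{25 + 1}}{2} = \frac{67 \cdot 1 \sqrt{26}}{2} = \frac{67 \sqrt{26}}{2}$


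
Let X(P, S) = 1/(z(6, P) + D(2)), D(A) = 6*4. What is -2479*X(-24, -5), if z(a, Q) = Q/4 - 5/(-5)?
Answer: -2479/19 ≈ -130.47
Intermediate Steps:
z(a, Q) = 1 + Q/4 (z(a, Q) = Q*(1/4) - 5*(-1/5) = Q/4 + 1 = 1 + Q/4)
D(A) = 24
X(P, S) = 1/(25 + P/4) (X(P, S) = 1/((1 + P/4) + 24) = 1/(25 + P/4))
-2479*X(-24, -5) = -9916/(100 - 24) = -9916/76 = -2479*1/19 = -2479/19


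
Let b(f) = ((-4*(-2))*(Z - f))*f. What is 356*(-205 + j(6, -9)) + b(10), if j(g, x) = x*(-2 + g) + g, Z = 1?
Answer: -84380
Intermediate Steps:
j(g, x) = g + x*(-2 + g)
b(f) = f*(8 - 8*f) (b(f) = ((-4*(-2))*(1 - f))*f = (8*(1 - f))*f = (8 - 8*f)*f = f*(8 - 8*f))
356*(-205 + j(6, -9)) + b(10) = 356*(-205 + (6 - 2*(-9) + 6*(-9))) + 8*10*(1 - 1*10) = 356*(-205 + (6 + 18 - 54)) + 8*10*(1 - 10) = 356*(-205 - 30) + 8*10*(-9) = 356*(-235) - 720 = -83660 - 720 = -84380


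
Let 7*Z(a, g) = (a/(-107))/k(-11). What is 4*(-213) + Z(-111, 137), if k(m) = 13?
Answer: -8295813/9737 ≈ -851.99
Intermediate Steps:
Z(a, g) = -a/9737 (Z(a, g) = ((a/(-107))/13)/7 = ((a*(-1/107))*(1/13))/7 = (-a/107*(1/13))/7 = (-a/1391)/7 = -a/9737)
4*(-213) + Z(-111, 137) = 4*(-213) - 1/9737*(-111) = -852 + 111/9737 = -8295813/9737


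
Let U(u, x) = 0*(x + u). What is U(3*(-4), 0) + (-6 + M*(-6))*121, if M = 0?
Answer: -726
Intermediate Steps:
U(u, x) = 0 (U(u, x) = 0*(u + x) = 0)
U(3*(-4), 0) + (-6 + M*(-6))*121 = 0 + (-6 + 0*(-6))*121 = 0 + (-6 + 0)*121 = 0 - 6*121 = 0 - 726 = -726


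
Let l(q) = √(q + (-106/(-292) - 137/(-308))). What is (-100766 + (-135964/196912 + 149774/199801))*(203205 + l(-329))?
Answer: -282467491921004595/13794956 - 2973342020221101*I*√4608641037/110574104385976 ≈ -2.0476e+10 - 1.8255e+6*I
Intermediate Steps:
l(q) = √(18163/22484 + q) (l(q) = √(q + (-106*(-1/292) - 137*(-1/308))) = √(q + (53/146 + 137/308)) = √(q + 18163/22484) = √(18163/22484 + q))
(-100766 + (-135964/196912 + 149774/199801))*(203205 + l(-329)) = (-100766 + (-135964/196912 + 149774/199801))*(203205 + √(102094223 + 126382564*(-329))/11242) = (-100766 + (-135964*1/196912 + 149774*(1/199801)))*(203205 + √(102094223 - 41579863556)/11242) = (-100766 + (-33991/49228 + 149774/199801))*(203205 + √(-41477769333)/11242) = (-100766 + 581638681/9835803628)*(203205 + (3*I*√4608641037)/11242) = -991114006740367*(203205 + 3*I*√4608641037/11242)/9835803628 = -282467491921004595/13794956 - 2973342020221101*I*√4608641037/110574104385976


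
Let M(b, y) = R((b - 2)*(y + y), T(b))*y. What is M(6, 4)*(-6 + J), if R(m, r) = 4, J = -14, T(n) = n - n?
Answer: -320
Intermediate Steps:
T(n) = 0
M(b, y) = 4*y
M(6, 4)*(-6 + J) = (4*4)*(-6 - 14) = 16*(-20) = -320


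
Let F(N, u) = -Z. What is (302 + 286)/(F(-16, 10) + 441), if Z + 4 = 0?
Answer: 588/445 ≈ 1.3213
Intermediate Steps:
Z = -4 (Z = -4 + 0 = -4)
F(N, u) = 4 (F(N, u) = -1*(-4) = 4)
(302 + 286)/(F(-16, 10) + 441) = (302 + 286)/(4 + 441) = 588/445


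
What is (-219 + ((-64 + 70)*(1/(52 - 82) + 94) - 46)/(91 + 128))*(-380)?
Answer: 6009472/73 ≈ 82322.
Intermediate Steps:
(-219 + ((-64 + 70)*(1/(52 - 82) + 94) - 46)/(91 + 128))*(-380) = (-219 + (6*(1/(-30) + 94) - 46)/219)*(-380) = (-219 + (6*(-1/30 + 94) - 46)*(1/219))*(-380) = (-219 + (6*(2819/30) - 46)*(1/219))*(-380) = (-219 + (2819/5 - 46)*(1/219))*(-380) = (-219 + (2589/5)*(1/219))*(-380) = (-219 + 863/365)*(-380) = -79072/365*(-380) = 6009472/73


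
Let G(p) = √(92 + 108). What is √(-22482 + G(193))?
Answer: √(-22482 + 10*√2) ≈ 149.89*I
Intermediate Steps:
G(p) = 10*√2 (G(p) = √200 = 10*√2)
√(-22482 + G(193)) = √(-22482 + 10*√2)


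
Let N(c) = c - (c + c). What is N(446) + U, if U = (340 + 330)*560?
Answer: 374754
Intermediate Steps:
U = 375200 (U = 670*560 = 375200)
N(c) = -c (N(c) = c - 2*c = -c)
N(446) + U = -1*446 + 375200 = -446 + 375200 = 374754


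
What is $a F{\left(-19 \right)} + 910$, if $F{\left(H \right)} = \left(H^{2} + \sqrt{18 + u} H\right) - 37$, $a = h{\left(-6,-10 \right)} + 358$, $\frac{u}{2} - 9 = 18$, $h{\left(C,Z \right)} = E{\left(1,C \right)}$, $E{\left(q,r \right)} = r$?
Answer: $114958 - 40128 \sqrt{2} \approx 58208.0$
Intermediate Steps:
$h{\left(C,Z \right)} = C$
$u = 54$ ($u = 18 + 2 \cdot 18 = 18 + 36 = 54$)
$a = 352$ ($a = -6 + 358 = 352$)
$F{\left(H \right)} = -37 + H^{2} + 6 H \sqrt{2}$ ($F{\left(H \right)} = \left(H^{2} + \sqrt{18 + 54} H\right) - 37 = \left(H^{2} + \sqrt{72} H\right) - 37 = \left(H^{2} + 6 \sqrt{2} H\right) - 37 = \left(H^{2} + 6 H \sqrt{2}\right) - 37 = -37 + H^{2} + 6 H \sqrt{2}$)
$a F{\left(-19 \right)} + 910 = 352 \left(-37 + \left(-19\right)^{2} + 6 \left(-19\right) \sqrt{2}\right) + 910 = 352 \left(-37 + 361 - 114 \sqrt{2}\right) + 910 = 352 \left(324 - 114 \sqrt{2}\right) + 910 = \left(114048 - 40128 \sqrt{2}\right) + 910 = 114958 - 40128 \sqrt{2}$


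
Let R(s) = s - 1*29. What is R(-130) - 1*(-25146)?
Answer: 24987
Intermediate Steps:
R(s) = -29 + s (R(s) = s - 29 = -29 + s)
R(-130) - 1*(-25146) = (-29 - 130) - 1*(-25146) = -159 + 25146 = 24987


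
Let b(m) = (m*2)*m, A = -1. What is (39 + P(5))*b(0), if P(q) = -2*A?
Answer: 0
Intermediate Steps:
P(q) = 2 (P(q) = -2*(-1) = 2)
b(m) = 2*m² (b(m) = (2*m)*m = 2*m²)
(39 + P(5))*b(0) = (39 + 2)*(2*0²) = 41*(2*0) = 41*0 = 0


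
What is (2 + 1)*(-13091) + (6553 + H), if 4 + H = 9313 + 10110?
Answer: -13301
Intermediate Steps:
H = 19419 (H = -4 + (9313 + 10110) = -4 + 19423 = 19419)
(2 + 1)*(-13091) + (6553 + H) = (2 + 1)*(-13091) + (6553 + 19419) = 3*(-13091) + 25972 = -39273 + 25972 = -13301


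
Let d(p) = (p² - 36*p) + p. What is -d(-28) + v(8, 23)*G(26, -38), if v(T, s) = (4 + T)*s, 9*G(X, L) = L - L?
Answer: -1764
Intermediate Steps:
G(X, L) = 0 (G(X, L) = (L - L)/9 = (⅑)*0 = 0)
d(p) = p² - 35*p
v(T, s) = s*(4 + T)
-d(-28) + v(8, 23)*G(26, -38) = -(-28)*(-35 - 28) + (23*(4 + 8))*0 = -(-28)*(-63) + (23*12)*0 = -1*1764 + 276*0 = -1764 + 0 = -1764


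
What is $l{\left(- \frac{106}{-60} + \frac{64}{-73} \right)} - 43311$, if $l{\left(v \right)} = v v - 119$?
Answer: $- \frac{208290824399}{4796100} \approx -43429.0$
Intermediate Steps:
$l{\left(v \right)} = -119 + v^{2}$ ($l{\left(v \right)} = v^{2} - 119 = -119 + v^{2}$)
$l{\left(- \frac{106}{-60} + \frac{64}{-73} \right)} - 43311 = \left(-119 + \left(- \frac{106}{-60} + \frac{64}{-73}\right)^{2}\right) - 43311 = \left(-119 + \left(\left(-106\right) \left(- \frac{1}{60}\right) + 64 \left(- \frac{1}{73}\right)\right)^{2}\right) - 43311 = \left(-119 + \left(\frac{53}{30} - \frac{64}{73}\right)^{2}\right) - 43311 = \left(-119 + \left(\frac{1949}{2190}\right)^{2}\right) - 43311 = \left(-119 + \frac{3798601}{4796100}\right) - 43311 = - \frac{566937299}{4796100} - 43311 = - \frac{208290824399}{4796100}$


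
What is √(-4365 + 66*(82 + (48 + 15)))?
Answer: √5205 ≈ 72.146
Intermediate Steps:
√(-4365 + 66*(82 + (48 + 15))) = √(-4365 + 66*(82 + 63)) = √(-4365 + 66*145) = √(-4365 + 9570) = √5205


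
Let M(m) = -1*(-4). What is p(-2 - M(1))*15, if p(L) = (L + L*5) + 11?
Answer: -375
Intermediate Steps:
M(m) = 4
p(L) = 11 + 6*L (p(L) = (L + 5*L) + 11 = 6*L + 11 = 11 + 6*L)
p(-2 - M(1))*15 = (11 + 6*(-2 - 1*4))*15 = (11 + 6*(-2 - 4))*15 = (11 + 6*(-6))*15 = (11 - 36)*15 = -25*15 = -375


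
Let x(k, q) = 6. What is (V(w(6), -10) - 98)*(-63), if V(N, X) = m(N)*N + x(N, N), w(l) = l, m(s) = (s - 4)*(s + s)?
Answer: -3276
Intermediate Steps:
m(s) = 2*s*(-4 + s) (m(s) = (-4 + s)*(2*s) = 2*s*(-4 + s))
V(N, X) = 6 + 2*N**2*(-4 + N) (V(N, X) = (2*N*(-4 + N))*N + 6 = 2*N**2*(-4 + N) + 6 = 6 + 2*N**2*(-4 + N))
(V(w(6), -10) - 98)*(-63) = ((6 + 2*6**2*(-4 + 6)) - 98)*(-63) = ((6 + 2*36*2) - 98)*(-63) = ((6 + 144) - 98)*(-63) = (150 - 98)*(-63) = 52*(-63) = -3276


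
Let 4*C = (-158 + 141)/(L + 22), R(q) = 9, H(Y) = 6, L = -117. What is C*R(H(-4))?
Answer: 153/380 ≈ 0.40263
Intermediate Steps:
C = 17/380 (C = ((-158 + 141)/(-117 + 22))/4 = (-17/(-95))/4 = (-17*(-1/95))/4 = (1/4)*(17/95) = 17/380 ≈ 0.044737)
C*R(H(-4)) = (17/380)*9 = 153/380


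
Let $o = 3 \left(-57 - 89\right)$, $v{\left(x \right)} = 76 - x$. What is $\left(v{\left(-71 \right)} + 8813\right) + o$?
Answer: $8522$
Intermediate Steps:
$o = -438$ ($o = 3 \left(-146\right) = -438$)
$\left(v{\left(-71 \right)} + 8813\right) + o = \left(\left(76 - -71\right) + 8813\right) - 438 = \left(\left(76 + 71\right) + 8813\right) - 438 = \left(147 + 8813\right) - 438 = 8960 - 438 = 8522$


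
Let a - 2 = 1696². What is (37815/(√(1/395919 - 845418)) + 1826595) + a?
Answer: 4703013 - 113445*I*√14724537708761731/334717049141 ≈ 4.703e+6 - 41.127*I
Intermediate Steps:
a = 2876418 (a = 2 + 1696² = 2 + 2876416 = 2876418)
(37815/(√(1/395919 - 845418)) + 1826595) + a = (37815/(√(1/395919 - 845418)) + 1826595) + 2876418 = (37815/(√(-334717049141/395919)) + 1826595) + 2876418 = (37815/((I*√14724537708761731/131973)) + 1826595) + 2876418 = (37815*(-3*I*√14724537708761731/334717049141) + 1826595) + 2876418 = (-113445*I*√14724537708761731/334717049141 + 1826595) + 2876418 = (1826595 - 113445*I*√14724537708761731/334717049141) + 2876418 = 4703013 - 113445*I*√14724537708761731/334717049141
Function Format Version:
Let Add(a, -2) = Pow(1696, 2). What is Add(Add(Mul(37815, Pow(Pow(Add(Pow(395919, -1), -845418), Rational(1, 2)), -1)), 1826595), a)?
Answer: Add(4703013, Mul(Rational(-113445, 334717049141), I, Pow(14724537708761731, Rational(1, 2)))) ≈ Add(4.7030e+6, Mul(-41.127, I))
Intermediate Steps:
a = 2876418 (a = Add(2, Pow(1696, 2)) = Add(2, 2876416) = 2876418)
Add(Add(Mul(37815, Pow(Pow(Add(Pow(395919, -1), -845418), Rational(1, 2)), -1)), 1826595), a) = Add(Add(Mul(37815, Pow(Pow(Add(Pow(395919, -1), -845418), Rational(1, 2)), -1)), 1826595), 2876418) = Add(Add(Mul(37815, Pow(Pow(Add(Rational(1, 395919), -845418), Rational(1, 2)), -1)), 1826595), 2876418) = Add(Add(Mul(37815, Pow(Pow(Rational(-334717049141, 395919), Rational(1, 2)), -1)), 1826595), 2876418) = Add(Add(Mul(37815, Pow(Mul(Rational(1, 131973), I, Pow(14724537708761731, Rational(1, 2))), -1)), 1826595), 2876418) = Add(Add(Mul(37815, Mul(Rational(-3, 334717049141), I, Pow(14724537708761731, Rational(1, 2)))), 1826595), 2876418) = Add(Add(Mul(Rational(-113445, 334717049141), I, Pow(14724537708761731, Rational(1, 2))), 1826595), 2876418) = Add(Add(1826595, Mul(Rational(-113445, 334717049141), I, Pow(14724537708761731, Rational(1, 2)))), 2876418) = Add(4703013, Mul(Rational(-113445, 334717049141), I, Pow(14724537708761731, Rational(1, 2))))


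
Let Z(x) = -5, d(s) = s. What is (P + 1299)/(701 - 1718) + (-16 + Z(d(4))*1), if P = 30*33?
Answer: -7882/339 ≈ -23.251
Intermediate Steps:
P = 990
(P + 1299)/(701 - 1718) + (-16 + Z(d(4))*1) = (990 + 1299)/(701 - 1718) + (-16 - 5*1) = 2289/(-1017) + (-16 - 5) = 2289*(-1/1017) - 21 = -763/339 - 21 = -7882/339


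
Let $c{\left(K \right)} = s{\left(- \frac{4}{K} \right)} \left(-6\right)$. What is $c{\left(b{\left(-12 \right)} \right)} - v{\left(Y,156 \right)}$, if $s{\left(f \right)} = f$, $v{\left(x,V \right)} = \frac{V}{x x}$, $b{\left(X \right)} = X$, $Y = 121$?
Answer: $- \frac{29438}{14641} \approx -2.0107$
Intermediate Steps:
$v{\left(x,V \right)} = \frac{V}{x^{2}}$
$c{\left(K \right)} = \frac{24}{K}$ ($c{\left(K \right)} = - \frac{4}{K} \left(-6\right) = \frac{24}{K}$)
$c{\left(b{\left(-12 \right)} \right)} - v{\left(Y,156 \right)} = \frac{24}{-12} - \frac{156}{14641} = 24 \left(- \frac{1}{12}\right) - 156 \cdot \frac{1}{14641} = -2 - \frac{156}{14641} = - \frac{29438}{14641}$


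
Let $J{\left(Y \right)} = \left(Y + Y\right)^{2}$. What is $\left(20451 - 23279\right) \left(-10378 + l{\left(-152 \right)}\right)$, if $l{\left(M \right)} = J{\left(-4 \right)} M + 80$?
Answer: $56633528$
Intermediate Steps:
$J{\left(Y \right)} = 4 Y^{2}$ ($J{\left(Y \right)} = \left(2 Y\right)^{2} = 4 Y^{2}$)
$l{\left(M \right)} = 80 + 64 M$ ($l{\left(M \right)} = 4 \left(-4\right)^{2} M + 80 = 4 \cdot 16 M + 80 = 64 M + 80 = 80 + 64 M$)
$\left(20451 - 23279\right) \left(-10378 + l{\left(-152 \right)}\right) = \left(20451 - 23279\right) \left(-10378 + \left(80 + 64 \left(-152\right)\right)\right) = - 2828 \left(-10378 + \left(80 - 9728\right)\right) = - 2828 \left(-10378 - 9648\right) = \left(-2828\right) \left(-20026\right) = 56633528$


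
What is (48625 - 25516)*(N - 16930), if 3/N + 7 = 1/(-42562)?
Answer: -116565660656724/297935 ≈ -3.9125e+8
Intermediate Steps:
N = -127686/297935 (N = 3/(-7 + 1/(-42562)) = 3/(-7 - 1/42562) = 3/(-297935/42562) = 3*(-42562/297935) = -127686/297935 ≈ -0.42857)
(48625 - 25516)*(N - 16930) = (48625 - 25516)*(-127686/297935 - 16930) = 23109*(-5044167236/297935) = -116565660656724/297935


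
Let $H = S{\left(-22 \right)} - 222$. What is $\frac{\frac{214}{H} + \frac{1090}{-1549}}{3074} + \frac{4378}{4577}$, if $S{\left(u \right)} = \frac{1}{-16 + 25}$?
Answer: $\frac{104539297146}{109353121903} \approx 0.95598$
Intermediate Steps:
$S{\left(u \right)} = \frac{1}{9}$
$H = - \frac{1997}{9}$ ($H = \frac{1}{9} - 222 = - \frac{1997}{9} \approx -221.89$)
$\frac{\frac{214}{H} + \frac{1090}{-1549}}{3074} + \frac{4378}{4577} = \frac{\frac{214}{- \frac{1997}{9}} + \frac{1090}{-1549}}{3074} + \frac{4378}{4577} = \left(214 \left(- \frac{9}{1997}\right) + 1090 \left(- \frac{1}{1549}\right)\right) \frac{1}{3074} + 4378 \cdot \frac{1}{4577} = \left(- \frac{1926}{1997} - \frac{1090}{1549}\right) \frac{1}{3074} + \frac{22}{23} = \left(- \frac{5160104}{3093353}\right) \frac{1}{3074} + \frac{22}{23} = - \frac{2580052}{4754483561} + \frac{22}{23} = \frac{104539297146}{109353121903}$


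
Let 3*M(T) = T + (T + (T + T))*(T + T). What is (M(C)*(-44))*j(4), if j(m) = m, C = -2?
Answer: -3872/3 ≈ -1290.7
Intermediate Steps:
M(T) = 2*T² + T/3 (M(T) = (T + (T + (T + T))*(T + T))/3 = (T + (T + 2*T)*(2*T))/3 = (T + (3*T)*(2*T))/3 = (T + 6*T²)/3 = 2*T² + T/3)
(M(C)*(-44))*j(4) = (((⅓)*(-2)*(1 + 6*(-2)))*(-44))*4 = (((⅓)*(-2)*(1 - 12))*(-44))*4 = (((⅓)*(-2)*(-11))*(-44))*4 = ((22/3)*(-44))*4 = -968/3*4 = -3872/3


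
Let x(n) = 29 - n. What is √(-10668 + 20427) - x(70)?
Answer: 41 + √9759 ≈ 139.79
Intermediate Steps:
√(-10668 + 20427) - x(70) = √(-10668 + 20427) - (29 - 1*70) = √9759 - (29 - 70) = √9759 - 1*(-41) = √9759 + 41 = 41 + √9759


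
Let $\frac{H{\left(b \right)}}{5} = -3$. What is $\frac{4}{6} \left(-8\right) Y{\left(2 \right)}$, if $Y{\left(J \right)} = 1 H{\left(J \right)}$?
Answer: $80$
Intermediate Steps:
$H{\left(b \right)} = -15$ ($H{\left(b \right)} = 5 \left(-3\right) = -15$)
$Y{\left(J \right)} = -15$ ($Y{\left(J \right)} = 1 \left(-15\right) = -15$)
$\frac{4}{6} \left(-8\right) Y{\left(2 \right)} = \frac{4}{6} \left(-8\right) \left(-15\right) = 4 \cdot \frac{1}{6} \left(-8\right) \left(-15\right) = \frac{2}{3} \left(-8\right) \left(-15\right) = \left(- \frac{16}{3}\right) \left(-15\right) = 80$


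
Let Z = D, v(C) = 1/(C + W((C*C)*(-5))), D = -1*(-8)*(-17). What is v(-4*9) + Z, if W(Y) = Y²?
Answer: -5710689503/41990364 ≈ -136.00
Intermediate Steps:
D = -136 (D = 8*(-17) = -136)
v(C) = 1/(C + 25*C⁴) (v(C) = 1/(C + ((C*C)*(-5))²) = 1/(C + (C²*(-5))²) = 1/(C + (-5*C²)²) = 1/(C + 25*C⁴))
Z = -136
v(-4*9) + Z = 1/(-4*9 + 25*(-4*9)⁴) - 136 = 1/(-36 + 25*(-36)⁴) - 136 = 1/(-36 + 25*1679616) - 136 = 1/(-36 + 41990400) - 136 = 1/41990364 - 136 = -5710689503/41990364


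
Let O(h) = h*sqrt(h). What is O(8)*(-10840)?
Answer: -173440*sqrt(2) ≈ -2.4528e+5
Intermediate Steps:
O(h) = h**(3/2)
O(8)*(-10840) = 8**(3/2)*(-10840) = (16*sqrt(2))*(-10840) = -173440*sqrt(2)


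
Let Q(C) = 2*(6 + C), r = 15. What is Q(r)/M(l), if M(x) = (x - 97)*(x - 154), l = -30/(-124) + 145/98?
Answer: 48454581/16738589204 ≈ 0.0028948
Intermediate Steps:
Q(C) = 12 + 2*C
l = 2615/1519 (l = -30*(-1/124) + 145*(1/98) = 15/62 + 145/98 = 2615/1519 ≈ 1.7215)
M(x) = (-154 + x)*(-97 + x) (M(x) = (-97 + x)*(-154 + x) = (-154 + x)*(-97 + x))
Q(r)/M(l) = (12 + 2*15)/(14938 + (2615/1519)**2 - 251*2615/1519) = (12 + 30)/(14938 + 6838225/2307361 - 656365/1519) = 42/(33477178408/2307361) = 42*(2307361/33477178408) = 48454581/16738589204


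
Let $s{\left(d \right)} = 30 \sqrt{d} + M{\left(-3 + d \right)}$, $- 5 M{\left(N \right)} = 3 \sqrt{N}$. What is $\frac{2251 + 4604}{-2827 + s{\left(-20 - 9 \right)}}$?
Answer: $\frac{34275 i}{- 14135 i - 150 \sqrt{29} + 12 \sqrt{2}} \approx -2.4173 - 0.13524 i$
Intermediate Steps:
$M{\left(N \right)} = - \frac{3 \sqrt{N}}{5}$
$s{\left(d \right)} = 30 \sqrt{d} - \frac{3 \sqrt{-3 + d}}{5}$
$\frac{2251 + 4604}{-2827 + s{\left(-20 - 9 \right)}} = \frac{2251 + 4604}{-2827 + \left(30 \sqrt{-20 - 9} - \frac{3 \sqrt{-3 - 29}}{5}\right)} = \frac{6855}{-2827 + \left(30 \sqrt{-29} - \frac{3 \sqrt{-3 - 29}}{5}\right)} = \frac{6855}{-2827 - \left(- 30 i \sqrt{29} + \frac{12 i \sqrt{2}}{5}\right)} = \frac{6855}{-2827 + 30 i \sqrt{29} - \frac{12 i \sqrt{2}}{5}}$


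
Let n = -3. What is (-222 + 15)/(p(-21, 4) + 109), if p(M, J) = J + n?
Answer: -207/110 ≈ -1.8818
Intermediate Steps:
p(M, J) = -3 + J (p(M, J) = J - 3 = -3 + J)
(-222 + 15)/(p(-21, 4) + 109) = (-222 + 15)/((-3 + 4) + 109) = -207/(1 + 109) = -207/110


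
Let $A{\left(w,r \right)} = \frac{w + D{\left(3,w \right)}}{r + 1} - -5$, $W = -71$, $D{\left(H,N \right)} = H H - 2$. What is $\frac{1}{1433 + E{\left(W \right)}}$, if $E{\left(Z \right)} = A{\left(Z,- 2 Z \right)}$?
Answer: $\frac{143}{205570} \approx 0.00069563$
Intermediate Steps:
$D{\left(H,N \right)} = -2 + H^{2}$ ($D{\left(H,N \right)} = H^{2} - 2 = -2 + H^{2}$)
$A{\left(w,r \right)} = 5 + \frac{7 + w}{1 + r}$ ($A{\left(w,r \right)} = \frac{w - \left(2 - 3^{2}\right)}{r + 1} - -5 = \frac{w + \left(-2 + 9\right)}{1 + r} + 5 = \frac{w + 7}{1 + r} + 5 = \frac{7 + w}{1 + r} + 5 = 5 + \frac{7 + w}{1 + r}$)
$E{\left(Z \right)} = \frac{12 - 9 Z}{1 - 2 Z}$ ($E{\left(Z \right)} = \frac{12 + Z + 5 \left(- 2 Z\right)}{1 - 2 Z} = \frac{12 + Z - 10 Z}{1 - 2 Z} = \frac{12 - 9 Z}{1 - 2 Z}$)
$\frac{1}{1433 + E{\left(W \right)}} = \frac{1}{1433 + \frac{3 \left(-4 + 3 \left(-71\right)\right)}{-1 + 2 \left(-71\right)}} = \frac{1}{1433 + \frac{3 \left(-4 - 213\right)}{-1 - 142}} = \frac{1}{1433 + 3 \frac{1}{-143} \left(-217\right)} = \frac{1}{1433 + 3 \left(- \frac{1}{143}\right) \left(-217\right)} = \frac{1}{1433 + \frac{651}{143}} = \frac{1}{\frac{205570}{143}} = \frac{143}{205570}$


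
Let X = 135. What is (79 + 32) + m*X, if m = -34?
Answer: -4479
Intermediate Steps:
(79 + 32) + m*X = (79 + 32) - 34*135 = 111 - 4590 = -4479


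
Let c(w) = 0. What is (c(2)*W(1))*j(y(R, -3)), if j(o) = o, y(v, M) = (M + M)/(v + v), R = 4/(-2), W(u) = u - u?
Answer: 0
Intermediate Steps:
W(u) = 0
R = -2 (R = 4*(-½) = -2)
y(v, M) = M/v (y(v, M) = (2*M)/((2*v)) = (2*M)*(1/(2*v)) = M/v)
(c(2)*W(1))*j(y(R, -3)) = (0*0)*(-3/(-2)) = 0*(-3*(-½)) = 0*(3/2) = 0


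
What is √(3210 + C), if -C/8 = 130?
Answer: √2170 ≈ 46.583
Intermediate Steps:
C = -1040 (C = -8*130 = -1040)
√(3210 + C) = √(3210 - 1040) = √2170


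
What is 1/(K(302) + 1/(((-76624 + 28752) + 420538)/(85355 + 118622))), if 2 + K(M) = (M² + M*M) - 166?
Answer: 372666/67914855817 ≈ 5.4873e-6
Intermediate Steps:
K(M) = -168 + 2*M² (K(M) = -2 + ((M² + M*M) - 166) = -2 + ((M² + M²) - 166) = -2 + (2*M² - 166) = -2 + (-166 + 2*M²) = -168 + 2*M²)
1/(K(302) + 1/(((-76624 + 28752) + 420538)/(85355 + 118622))) = 1/((-168 + 2*302²) + 1/(((-76624 + 28752) + 420538)/(85355 + 118622))) = 1/((-168 + 2*91204) + 1/((-47872 + 420538)/203977)) = 1/((-168 + 182408) + 1/(372666*(1/203977))) = 1/(182240 + 1/(372666/203977)) = 1/(182240 + 203977/372666) = 1/(67914855817/372666) = 372666/67914855817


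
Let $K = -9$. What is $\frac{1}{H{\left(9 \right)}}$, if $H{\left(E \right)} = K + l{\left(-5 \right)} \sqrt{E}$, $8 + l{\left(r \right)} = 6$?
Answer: $- \frac{1}{15} \approx -0.066667$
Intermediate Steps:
$l{\left(r \right)} = -2$ ($l{\left(r \right)} = -8 + 6 = -2$)
$H{\left(E \right)} = -9 - 2 \sqrt{E}$
$\frac{1}{H{\left(9 \right)}} = \frac{1}{-9 - 2 \sqrt{9}} = \frac{1}{-9 - 6} = \frac{1}{-15} = - \frac{1}{15}$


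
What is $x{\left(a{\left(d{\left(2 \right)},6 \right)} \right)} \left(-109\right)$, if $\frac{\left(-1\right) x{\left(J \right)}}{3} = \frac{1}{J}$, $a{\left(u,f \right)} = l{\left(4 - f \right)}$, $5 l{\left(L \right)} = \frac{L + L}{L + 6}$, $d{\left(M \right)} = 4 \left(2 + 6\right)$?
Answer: $-1635$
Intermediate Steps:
$d{\left(M \right)} = 32$ ($d{\left(M \right)} = 4 \cdot 8 = 32$)
$l{\left(L \right)} = \frac{2 L}{5 \left(6 + L\right)}$ ($l{\left(L \right)} = \frac{\left(L + L\right) \frac{1}{L + 6}}{5} = \frac{2 L \frac{1}{6 + L}}{5} = \frac{2 L}{5 \left(6 + L\right)}$)
$a{\left(u,f \right)} = \frac{2 \left(4 - f\right)}{5 \left(10 - f\right)}$ ($a{\left(u,f \right)} = \frac{2 \left(4 - f\right)}{5 \left(6 - \left(-4 + f\right)\right)} = \frac{2 \left(4 - f\right)}{5 \left(10 - f\right)}$)
$x{\left(J \right)} = - \frac{3}{J}$
$x{\left(a{\left(d{\left(2 \right)},6 \right)} \right)} \left(-109\right) = - \frac{3}{\frac{2}{5} \frac{1}{-10 + 6} \left(-4 + 6\right)} \left(-109\right) = - \frac{3}{\frac{2}{5} \frac{1}{-4} \cdot 2} \left(-109\right) = - \frac{3}{\frac{2}{5} \left(- \frac{1}{4}\right) 2} \left(-109\right) = - \frac{3}{- \frac{1}{5}} \left(-109\right) = \left(-3\right) \left(-5\right) \left(-109\right) = 15 \left(-109\right) = -1635$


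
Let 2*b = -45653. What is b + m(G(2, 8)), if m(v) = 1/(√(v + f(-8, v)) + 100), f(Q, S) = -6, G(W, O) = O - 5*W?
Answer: (-45653*√2 + 2282649*I)/(2*(√2 - 50*I)) ≈ -22827.0 - 0.00028276*I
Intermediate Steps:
b = -45653/2 (b = (½)*(-45653) = -45653/2 ≈ -22827.)
m(v) = 1/(100 + √(-6 + v)) (m(v) = 1/(√(v - 6) + 100) = 1/(√(-6 + v) + 100) = 1/(100 + √(-6 + v)))
b + m(G(2, 8)) = -45653/2 + 1/(100 + √(-6 + (8 - 5*2))) = -45653/2 + 1/(100 + √(-6 + (8 - 10))) = -45653/2 + 1/(100 + √(-6 - 2)) = -45653/2 + 1/(100 + √(-8)) = -45653/2 + 1/(100 + 2*I*√2)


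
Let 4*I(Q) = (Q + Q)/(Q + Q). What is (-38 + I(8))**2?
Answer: 22801/16 ≈ 1425.1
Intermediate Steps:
I(Q) = 1/4 (I(Q) = ((Q + Q)/(Q + Q))/4 = ((2*Q)/((2*Q)))/4 = ((2*Q)*(1/(2*Q)))/4 = (1/4)*1 = 1/4)
(-38 + I(8))**2 = (-38 + 1/4)**2 = (-151/4)**2 = 22801/16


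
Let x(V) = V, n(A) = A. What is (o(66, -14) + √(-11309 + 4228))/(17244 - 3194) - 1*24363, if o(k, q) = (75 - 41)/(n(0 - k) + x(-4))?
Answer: -11980505267/491750 + I*√7081/14050 ≈ -24363.0 + 0.0059892*I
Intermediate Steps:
o(k, q) = 34/(-4 - k) (o(k, q) = (75 - 41)/((0 - k) - 4) = 34/(-k - 4) = 34/(-4 - k))
(o(66, -14) + √(-11309 + 4228))/(17244 - 3194) - 1*24363 = (-34/(4 + 66) + √(-11309 + 4228))/(17244 - 3194) - 1*24363 = (-34/70 + √(-7081))/14050 - 24363 = (-34*1/70 + I*√7081)*(1/14050) - 24363 = (-17/35 + I*√7081)*(1/14050) - 24363 = (-17/491750 + I*√7081/14050) - 24363 = -11980505267/491750 + I*√7081/14050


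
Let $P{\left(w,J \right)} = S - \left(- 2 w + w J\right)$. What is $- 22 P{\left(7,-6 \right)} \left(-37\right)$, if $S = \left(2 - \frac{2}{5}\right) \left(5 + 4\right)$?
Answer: $\frac{286528}{5} \approx 57306.0$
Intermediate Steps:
$S = \frac{72}{5}$ ($S = \left(2 - \frac{2}{5}\right) 9 = \frac{8}{5} \cdot 9 = \frac{72}{5} \approx 14.4$)
$P{\left(w,J \right)} = \frac{72}{5} + 2 w - J w$ ($P{\left(w,J \right)} = \frac{72}{5} - \left(- 2 w + w J\right) = \frac{72}{5} - \left(- 2 w + J w\right) = \frac{72}{5} + 2 w - J w$)
$- 22 P{\left(7,-6 \right)} \left(-37\right) = - 22 \left(\frac{72}{5} + 2 \cdot 7 - \left(-6\right) 7\right) \left(-37\right) = - 22 \left(\frac{72}{5} + 14 + 42\right) \left(-37\right) = \left(-22\right) \frac{352}{5} \left(-37\right) = \left(- \frac{7744}{5}\right) \left(-37\right) = \frac{286528}{5}$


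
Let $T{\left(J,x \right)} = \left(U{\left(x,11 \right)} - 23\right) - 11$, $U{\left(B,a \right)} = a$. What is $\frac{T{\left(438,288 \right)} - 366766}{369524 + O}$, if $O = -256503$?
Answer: $- \frac{366789}{113021} \approx -3.2453$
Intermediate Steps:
$T{\left(J,x \right)} = -23$ ($T{\left(J,x \right)} = \left(11 - 23\right) - 11 = -12 - 11 = -23$)
$\frac{T{\left(438,288 \right)} - 366766}{369524 + O} = \frac{-23 - 366766}{369524 - 256503} = - \frac{366789}{113021}$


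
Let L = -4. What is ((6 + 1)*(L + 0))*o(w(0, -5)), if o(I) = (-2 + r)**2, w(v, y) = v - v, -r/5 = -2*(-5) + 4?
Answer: -145152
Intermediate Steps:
r = -70 (r = -5*(-2*(-5) + 4) = -5*(10 + 4) = -5*14 = -70)
w(v, y) = 0
o(I) = 5184 (o(I) = (-2 - 70)**2 = (-72)**2 = 5184)
((6 + 1)*(L + 0))*o(w(0, -5)) = ((6 + 1)*(-4 + 0))*5184 = (7*(-4))*5184 = -28*5184 = -145152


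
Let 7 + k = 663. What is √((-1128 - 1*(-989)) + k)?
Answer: √517 ≈ 22.738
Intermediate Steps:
k = 656 (k = -7 + 663 = 656)
√((-1128 - 1*(-989)) + k) = √((-1128 - 1*(-989)) + 656) = √((-1128 + 989) + 656) = √(-139 + 656) = √517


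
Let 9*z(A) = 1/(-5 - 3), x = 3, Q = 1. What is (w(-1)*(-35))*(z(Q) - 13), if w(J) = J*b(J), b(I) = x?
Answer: -32795/24 ≈ -1366.5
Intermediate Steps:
z(A) = -1/72 (z(A) = 1/(9*(-5 - 3)) = (⅑)/(-8) = (⅑)*(-⅛) = -1/72)
b(I) = 3
w(J) = 3*J (w(J) = J*3 = 3*J)
(w(-1)*(-35))*(z(Q) - 13) = ((3*(-1))*(-35))*(-1/72 - 13) = -3*(-35)*(-937/72) = 105*(-937/72) = -32795/24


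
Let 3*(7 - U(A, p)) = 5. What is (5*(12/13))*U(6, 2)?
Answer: 320/13 ≈ 24.615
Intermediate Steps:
U(A, p) = 16/3 (U(A, p) = 7 - ⅓*5 = 7 - 5/3 = 16/3)
(5*(12/13))*U(6, 2) = (5*(12/13))*(16/3) = (60/13)*(16/3) = 320/13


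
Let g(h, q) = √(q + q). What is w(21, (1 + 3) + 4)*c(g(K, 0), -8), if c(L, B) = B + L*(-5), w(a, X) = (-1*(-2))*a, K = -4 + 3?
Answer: -336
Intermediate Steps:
K = -1
g(h, q) = √2*√q (g(h, q) = √(2*q) = √2*√q)
w(a, X) = 2*a
c(L, B) = B - 5*L
w(21, (1 + 3) + 4)*c(g(K, 0), -8) = (2*21)*(-8 - 5*√2*√0) = 42*(-8 - 5*√2*0) = 42*(-8 - 5*0) = 42*(-8 + 0) = 42*(-8) = -336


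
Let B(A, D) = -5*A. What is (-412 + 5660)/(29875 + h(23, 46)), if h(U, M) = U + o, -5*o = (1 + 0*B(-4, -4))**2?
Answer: 26240/149489 ≈ 0.17553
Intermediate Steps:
o = -1/5 (o = -(1 + 0*(-5*(-4)))**2/5 = -(1 + 0*20)**2/5 = -(1 + 0)**2/5 = -1/5*1**2 = -1/5*1 = -1/5 ≈ -0.20000)
h(U, M) = -1/5 + U (h(U, M) = U - 1/5 = -1/5 + U)
(-412 + 5660)/(29875 + h(23, 46)) = (-412 + 5660)/(29875 + (-1/5 + 23)) = 5248/(29875 + 114/5) = 5248/(149489/5) = 5248*(5/149489) = 26240/149489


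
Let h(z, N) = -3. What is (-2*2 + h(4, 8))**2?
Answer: 49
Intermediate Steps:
(-2*2 + h(4, 8))**2 = (-2*2 - 3)**2 = (-4 - 3)**2 = (-7)**2 = 49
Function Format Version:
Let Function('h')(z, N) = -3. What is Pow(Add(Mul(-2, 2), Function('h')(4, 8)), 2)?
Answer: 49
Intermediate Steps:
Pow(Add(Mul(-2, 2), Function('h')(4, 8)), 2) = Pow(Add(Mul(-2, 2), -3), 2) = Pow(Add(-4, -3), 2) = Pow(-7, 2) = 49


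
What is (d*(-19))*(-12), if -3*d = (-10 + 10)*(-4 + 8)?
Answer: 0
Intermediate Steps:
d = 0 (d = -(-10 + 10)*(-4 + 8)/3 = -0*4 = -⅓*0 = 0)
(d*(-19))*(-12) = (0*(-19))*(-12) = 0*(-12) = 0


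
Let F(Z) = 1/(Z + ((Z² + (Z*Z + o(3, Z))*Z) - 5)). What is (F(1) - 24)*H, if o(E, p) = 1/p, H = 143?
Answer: -3575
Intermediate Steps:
F(Z) = 1/(-5 + Z + Z² + Z*(1/Z + Z²)) (F(Z) = 1/(Z + ((Z² + (Z*Z + 1/Z)*Z) - 5)) = 1/(Z + ((Z² + (Z² + 1/Z)*Z) - 5)) = 1/(Z + ((Z² + (1/Z + Z²)*Z) - 5)) = 1/(Z + ((Z² + Z*(1/Z + Z²)) - 5)) = 1/(Z + (-5 + Z² + Z*(1/Z + Z²))) = 1/(-5 + Z + Z² + Z*(1/Z + Z²)))
(F(1) - 24)*H = (1/(-4 + 1 + 1² + 1³) - 24)*143 = (1/(-4 + 1 + 1 + 1) - 24)*143 = (1/(-1) - 24)*143 = (-1 - 24)*143 = -25*143 = -3575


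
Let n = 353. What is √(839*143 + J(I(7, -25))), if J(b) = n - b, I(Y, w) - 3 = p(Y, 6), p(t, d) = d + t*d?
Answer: √120279 ≈ 346.81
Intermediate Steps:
p(t, d) = d + d*t
I(Y, w) = 9 + 6*Y (I(Y, w) = 3 + 6*(1 + Y) = 3 + (6 + 6*Y) = 9 + 6*Y)
J(b) = 353 - b
√(839*143 + J(I(7, -25))) = √(839*143 + (353 - (9 + 6*7))) = √(119977 + (353 - (9 + 42))) = √(119977 + (353 - 1*51)) = √(119977 + (353 - 51)) = √(119977 + 302) = √120279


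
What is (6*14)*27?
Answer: 2268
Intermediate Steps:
(6*14)*27 = 84*27 = 2268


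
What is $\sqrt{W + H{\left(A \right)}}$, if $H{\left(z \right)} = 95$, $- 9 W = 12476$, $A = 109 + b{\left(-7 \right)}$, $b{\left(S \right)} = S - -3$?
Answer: $\frac{i \sqrt{11621}}{3} \approx 35.934 i$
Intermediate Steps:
$b{\left(S \right)} = 3 + S$ ($b{\left(S \right)} = S + 3 = 3 + S$)
$A = 105$ ($A = 109 + \left(3 - 7\right) = 109 - 4 = 105$)
$W = - \frac{12476}{9}$ ($W = \left(- \frac{1}{9}\right) 12476 = - \frac{12476}{9} \approx -1386.2$)
$\sqrt{W + H{\left(A \right)}} = \sqrt{- \frac{12476}{9} + 95} = \sqrt{- \frac{11621}{9}} = \frac{i \sqrt{11621}}{3}$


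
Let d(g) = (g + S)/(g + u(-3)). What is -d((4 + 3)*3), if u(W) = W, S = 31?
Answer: -26/9 ≈ -2.8889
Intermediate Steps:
d(g) = (31 + g)/(-3 + g) (d(g) = (g + 31)/(g - 3) = (31 + g)/(-3 + g))
-d((4 + 3)*3) = -(31 + (4 + 3)*3)/(-3 + (4 + 3)*3) = -(31 + 7*3)/(-3 + 7*3) = -(31 + 21)/(-3 + 21) = -52/18 = -1*26/9 = -26/9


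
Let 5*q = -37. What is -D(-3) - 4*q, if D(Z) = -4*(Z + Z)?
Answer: 28/5 ≈ 5.6000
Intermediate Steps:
q = -37/5 (q = (⅕)*(-37) = -37/5 ≈ -7.4000)
D(Z) = -8*Z
-D(-3) - 4*q = -(-8)*(-3) - 4*(-37/5) = -1*24 + 148/5 = -24 + 148/5 = 28/5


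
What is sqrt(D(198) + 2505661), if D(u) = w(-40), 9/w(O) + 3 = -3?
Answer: sqrt(10022638)/2 ≈ 1582.9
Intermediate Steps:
w(O) = -3/2 (w(O) = 9/(-3 - 3) = 9/(-6) = 9*(-1/6) = -3/2)
D(u) = -3/2
sqrt(D(198) + 2505661) = sqrt(-3/2 + 2505661) = sqrt(5011319/2) = sqrt(10022638)/2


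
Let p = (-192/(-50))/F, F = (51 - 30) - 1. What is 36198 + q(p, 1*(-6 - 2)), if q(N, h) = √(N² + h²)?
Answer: 36198 + 8*√15634/125 ≈ 36206.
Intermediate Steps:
F = 20 (F = 21 - 1 = 20)
p = 24/125 (p = -192/(-50)/20 = -192*(-1/50)*(1/20) = (96/25)*(1/20) = 24/125 ≈ 0.19200)
36198 + q(p, 1*(-6 - 2)) = 36198 + √((24/125)² + (1*(-6 - 2))²) = 36198 + √(576/15625 + (1*(-8))²) = 36198 + √(576/15625 + (-8)²) = 36198 + √(576/15625 + 64) = 36198 + √(1000576/15625) = 36198 + 8*√15634/125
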